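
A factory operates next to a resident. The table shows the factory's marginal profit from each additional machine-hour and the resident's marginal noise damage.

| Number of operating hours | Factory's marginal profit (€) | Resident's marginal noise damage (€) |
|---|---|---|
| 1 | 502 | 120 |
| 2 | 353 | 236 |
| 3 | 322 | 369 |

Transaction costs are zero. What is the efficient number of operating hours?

Bargaining reaches the level where marginal profit last exceeds marginal noise damage.
That holds through level 2 (353 ≥ 236) but not at 3 (322 < 369).

2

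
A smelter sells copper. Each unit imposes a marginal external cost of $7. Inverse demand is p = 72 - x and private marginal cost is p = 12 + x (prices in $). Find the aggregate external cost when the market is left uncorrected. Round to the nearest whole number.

Market equilibrium (private): 12 + x = 72 - x → x_m = 30.0000.
Total external cost = MEC × x_m = 7 × 30.0000 = 210.0000.

$210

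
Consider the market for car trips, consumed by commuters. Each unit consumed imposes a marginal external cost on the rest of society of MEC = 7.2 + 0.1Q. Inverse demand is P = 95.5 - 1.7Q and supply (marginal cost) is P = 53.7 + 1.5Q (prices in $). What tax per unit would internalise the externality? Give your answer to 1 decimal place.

tax = $8.2 per unit

Social marginal benefit = demand − MEC = 88.3 - 1.8Q.
Set SMB = MC: 88.3 - 1.8Q = 53.7 + 1.5Q → Q* = 10.4848.
The Pigouvian tax equals MEC at Q*: 7.2 + 0.1×10.4848 = 8.2485.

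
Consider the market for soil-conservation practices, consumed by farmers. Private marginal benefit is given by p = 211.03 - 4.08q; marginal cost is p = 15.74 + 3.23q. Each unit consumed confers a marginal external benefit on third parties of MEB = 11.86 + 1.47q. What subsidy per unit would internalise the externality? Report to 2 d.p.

subsidy = 64.00 per unit

Social marginal benefit = demand + MEB = 222.89 - 2.61q.
Set SMB = MC: 222.89 - 2.61q = 15.74 + 3.23q → q* = 35.4709.
The Pigouvian subsidy equals MEB at q*: 11.86 + 1.47×35.4709 = 64.0022.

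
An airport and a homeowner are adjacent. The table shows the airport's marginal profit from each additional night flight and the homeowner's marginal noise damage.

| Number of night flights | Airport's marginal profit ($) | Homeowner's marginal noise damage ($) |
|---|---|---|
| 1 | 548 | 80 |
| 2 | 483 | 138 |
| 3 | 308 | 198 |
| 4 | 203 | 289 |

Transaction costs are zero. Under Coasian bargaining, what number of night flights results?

3

Bargaining reaches the level where marginal profit last exceeds marginal noise damage.
That holds through level 3 (308 ≥ 198) but not at 4 (203 < 289).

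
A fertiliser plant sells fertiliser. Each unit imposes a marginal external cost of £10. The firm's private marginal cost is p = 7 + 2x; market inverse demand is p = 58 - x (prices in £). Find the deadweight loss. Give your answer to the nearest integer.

DWL = £17

Market equilibrium (private): 7 + 2x = 58 - x → x_m = 17.0000.
Social marginal cost = private MC + MEC = 17 + 2x.
Set SMC = demand: 17 + 2x = 58 - x → x* = 13.6667.
Between x* and x_m the wedge SMC − demand runs linearly from 0 to MEC(x_m), so the loss is a triangle.
DWL = ½ × 3.3333 × 10.0000 = 16.6665.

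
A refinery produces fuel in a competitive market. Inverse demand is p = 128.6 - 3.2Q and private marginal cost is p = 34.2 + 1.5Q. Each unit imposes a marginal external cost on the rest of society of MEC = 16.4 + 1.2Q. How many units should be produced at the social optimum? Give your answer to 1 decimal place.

Q* = 13.2

Social marginal cost = private MC + MEC = 50.6 + 2.7Q.
Set SMC = demand: 50.6 + 2.7Q = 128.6 - 3.2Q → Q* = 13.2203.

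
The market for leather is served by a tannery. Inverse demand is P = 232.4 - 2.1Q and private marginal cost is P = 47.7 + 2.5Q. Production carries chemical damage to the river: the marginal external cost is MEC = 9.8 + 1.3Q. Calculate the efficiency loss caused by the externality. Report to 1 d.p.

DWL = 325.7

Market equilibrium (private): 47.7 + 2.5Q = 232.4 - 2.1Q → Q_m = 40.1522.
Social marginal cost = private MC + MEC = 57.5 + 3.8Q.
Set SMC = demand: 57.5 + 3.8Q = 232.4 - 2.1Q → Q* = 29.6441.
The welfare-loss triangle has base |Q_m − Q*| and height MEC(Q_m) (the vertical gap between SMC and demand is zero at Q* and MEC at Q_m).
DWL = ½ × 10.5081 × 61.9978 = 325.7395.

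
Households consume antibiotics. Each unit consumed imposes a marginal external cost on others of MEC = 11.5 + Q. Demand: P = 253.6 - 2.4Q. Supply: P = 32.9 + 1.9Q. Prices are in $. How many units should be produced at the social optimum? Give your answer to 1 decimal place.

Q* = 39.5

Social marginal benefit = demand − MEC = 242.1 - 3.4Q.
Set SMB = MC: 242.1 - 3.4Q = 32.9 + 1.9Q → Q* = 39.4717.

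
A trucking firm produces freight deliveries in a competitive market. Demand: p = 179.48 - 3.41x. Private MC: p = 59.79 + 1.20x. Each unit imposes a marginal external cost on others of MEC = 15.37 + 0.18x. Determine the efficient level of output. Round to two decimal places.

x* = 21.78

Social marginal cost = private MC + MEC = 75.16 + 1.38x.
Set SMC = demand: 75.16 + 1.38x = 179.48 - 3.41x → x* = 21.7787.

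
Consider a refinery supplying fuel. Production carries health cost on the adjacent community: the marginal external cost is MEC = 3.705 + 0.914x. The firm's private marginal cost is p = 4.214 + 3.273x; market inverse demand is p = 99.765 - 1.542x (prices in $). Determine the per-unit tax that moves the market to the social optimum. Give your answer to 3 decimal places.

tax = $18.358 per unit

Social marginal cost = private MC + MEC = 7.919 + 4.187x.
Set SMC = demand: 7.919 + 4.187x = 99.765 - 1.542x → x* = 16.0318.
The Pigouvian tax equals MEC at x*: 3.705 + 0.914×16.0318 = 18.3581.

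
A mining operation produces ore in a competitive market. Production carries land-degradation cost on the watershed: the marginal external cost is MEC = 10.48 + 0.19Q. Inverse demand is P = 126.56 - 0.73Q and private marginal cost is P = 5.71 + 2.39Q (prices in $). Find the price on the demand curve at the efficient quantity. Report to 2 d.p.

Social marginal cost = private MC + MEC = 16.19 + 2.58Q.
Set SMC = demand: 16.19 + 2.58Q = 126.56 - 0.73Q → Q* = 33.3444.
Consumer price on the demand curve at Q*: 126.56 − 0.73×33.3444 = 102.2186.

P = $102.22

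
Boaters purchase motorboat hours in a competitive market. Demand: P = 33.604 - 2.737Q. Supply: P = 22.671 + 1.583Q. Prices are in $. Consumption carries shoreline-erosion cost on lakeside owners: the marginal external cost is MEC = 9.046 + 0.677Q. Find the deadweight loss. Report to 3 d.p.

DWL = $11.583

Market equilibrium (private): 22.671 + 1.583Q = 33.604 - 2.737Q → Q_m = 2.5308.
Social marginal benefit = demand − MEC = 24.558 - 3.414Q.
Set SMB = MC: 24.558 - 3.414Q = 22.671 + 1.583Q → Q* = 0.3776.
Between Q* and Q_m the wedge MC − SMB runs linearly from 0 to MEC(Q_m), so the loss is a triangle.
DWL = ½ × 2.1532 × 10.7593 = 11.5835.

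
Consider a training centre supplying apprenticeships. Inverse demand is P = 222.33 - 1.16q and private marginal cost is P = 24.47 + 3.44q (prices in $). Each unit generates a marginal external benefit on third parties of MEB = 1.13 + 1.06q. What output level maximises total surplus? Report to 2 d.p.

Social marginal cost = private MC − MEB = 23.34 + 2.38q.
Set SMC = demand: 23.34 + 2.38q = 222.33 - 1.16q → q* = 56.2119.

q* = 56.21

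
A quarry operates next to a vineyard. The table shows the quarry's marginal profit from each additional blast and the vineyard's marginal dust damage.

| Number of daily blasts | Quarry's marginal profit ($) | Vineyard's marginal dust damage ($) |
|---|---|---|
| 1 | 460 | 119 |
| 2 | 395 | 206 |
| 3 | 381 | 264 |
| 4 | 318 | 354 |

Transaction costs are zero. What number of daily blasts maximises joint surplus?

3

Bargaining reaches the level where marginal profit last exceeds marginal dust damage.
That holds through level 3 (381 ≥ 264) but not at 4 (318 < 354).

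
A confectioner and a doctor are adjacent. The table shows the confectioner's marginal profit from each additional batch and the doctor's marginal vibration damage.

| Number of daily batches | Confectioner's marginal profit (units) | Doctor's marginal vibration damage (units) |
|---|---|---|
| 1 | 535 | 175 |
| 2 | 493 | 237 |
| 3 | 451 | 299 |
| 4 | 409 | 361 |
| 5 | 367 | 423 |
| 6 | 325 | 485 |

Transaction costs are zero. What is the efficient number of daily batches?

Bargaining reaches the level where marginal profit last exceeds marginal vibration damage.
That holds through level 4 (409 ≥ 361) but not at 5 (367 < 423).

4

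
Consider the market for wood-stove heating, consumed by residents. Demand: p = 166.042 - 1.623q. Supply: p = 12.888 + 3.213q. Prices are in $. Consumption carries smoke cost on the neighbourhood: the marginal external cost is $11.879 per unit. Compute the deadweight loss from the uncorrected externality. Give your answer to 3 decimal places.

Market equilibrium (private): 12.888 + 3.213q = 166.042 - 1.623q → q_m = 31.6696.
Social marginal benefit = demand − MEC = 154.163 - 1.623q.
Set SMB = MC: 154.163 - 1.623q = 12.888 + 3.213q → q* = 29.2132.
The loss is the area between SMB and MC from q* to q_m; with linear curves that's a triangle of height MEC(q_m).
DWL = ½ × 2.4564 × 11.8790 = 14.5898.

DWL = $14.590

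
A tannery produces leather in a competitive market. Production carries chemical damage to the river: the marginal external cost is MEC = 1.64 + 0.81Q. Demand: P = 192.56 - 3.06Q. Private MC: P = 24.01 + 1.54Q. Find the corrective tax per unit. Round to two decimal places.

tax = 26.63 per unit

Social marginal cost = private MC + MEC = 25.65 + 2.35Q.
Set SMC = demand: 25.65 + 2.35Q = 192.56 - 3.06Q → Q* = 30.8521.
The Pigouvian tax equals MEC at Q*: 1.64 + 0.81×30.8521 = 26.6302.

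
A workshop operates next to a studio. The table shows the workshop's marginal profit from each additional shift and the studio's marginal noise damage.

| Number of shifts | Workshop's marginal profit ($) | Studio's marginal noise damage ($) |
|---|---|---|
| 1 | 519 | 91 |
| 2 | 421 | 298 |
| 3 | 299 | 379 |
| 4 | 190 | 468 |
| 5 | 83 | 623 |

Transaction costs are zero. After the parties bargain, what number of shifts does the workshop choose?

Bargaining reaches the level where marginal profit last exceeds marginal noise damage.
That holds through level 2 (421 ≥ 298) but not at 3 (299 < 379).

2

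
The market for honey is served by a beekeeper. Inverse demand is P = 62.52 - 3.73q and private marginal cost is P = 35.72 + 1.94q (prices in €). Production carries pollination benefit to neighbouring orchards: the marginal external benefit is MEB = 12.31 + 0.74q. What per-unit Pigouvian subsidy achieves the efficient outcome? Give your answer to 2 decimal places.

subsidy = €18.18 per unit

Social marginal cost = private MC − MEB = 23.41 + 1.20q.
Set SMC = demand: 23.41 + 1.20q = 62.52 - 3.73q → q* = 7.9331.
The Pigouvian subsidy equals MEB at q*: 12.31 + 0.74×7.9331 = 18.1805.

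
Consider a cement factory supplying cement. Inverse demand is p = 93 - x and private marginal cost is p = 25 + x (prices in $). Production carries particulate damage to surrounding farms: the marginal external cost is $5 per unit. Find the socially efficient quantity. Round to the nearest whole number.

x* = 32

Social marginal cost = private MC + MEC = 30 + x.
Set SMC = demand: 30 + x = 93 - x → x* = 31.5000.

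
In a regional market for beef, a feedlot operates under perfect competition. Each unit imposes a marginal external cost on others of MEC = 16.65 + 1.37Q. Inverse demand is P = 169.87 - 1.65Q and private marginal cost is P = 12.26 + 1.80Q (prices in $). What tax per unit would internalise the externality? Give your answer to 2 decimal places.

tax = $56.72 per unit

Social marginal cost = private MC + MEC = 28.91 + 3.17Q.
Set SMC = demand: 28.91 + 3.17Q = 169.87 - 1.65Q → Q* = 29.2448.
The Pigouvian tax equals MEC at Q*: 16.65 + 1.37×29.2448 = 56.7154.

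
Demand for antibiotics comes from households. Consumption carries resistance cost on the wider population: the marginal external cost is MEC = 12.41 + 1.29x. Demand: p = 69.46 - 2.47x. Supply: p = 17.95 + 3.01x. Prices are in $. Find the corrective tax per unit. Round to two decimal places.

Social marginal benefit = demand − MEC = 57.05 - 3.76x.
Set SMB = MC: 57.05 - 3.76x = 17.95 + 3.01x → x* = 5.7755.
The Pigouvian tax equals MEC at x*: 12.41 + 1.29×5.7755 = 19.8604.

tax = $19.86 per unit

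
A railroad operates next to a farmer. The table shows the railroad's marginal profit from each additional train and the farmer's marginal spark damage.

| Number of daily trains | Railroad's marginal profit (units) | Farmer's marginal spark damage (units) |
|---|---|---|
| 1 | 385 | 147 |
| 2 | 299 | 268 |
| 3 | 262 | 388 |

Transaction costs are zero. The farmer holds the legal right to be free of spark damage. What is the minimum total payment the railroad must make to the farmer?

Efficient level: marginal profit ≥ marginal spark damage through level 2, so k* = 2.
With the farmer holding the right, the railroad must at least compensate total damage at k*: 147 + 268 = 415.

415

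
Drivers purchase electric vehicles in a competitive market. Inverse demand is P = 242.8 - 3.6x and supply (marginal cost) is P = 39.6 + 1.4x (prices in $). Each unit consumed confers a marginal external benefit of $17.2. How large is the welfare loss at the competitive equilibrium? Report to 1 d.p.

DWL = $29.6

Market equilibrium (private): 39.6 + 1.4x = 242.8 - 3.6x → x_m = 40.6400.
Social marginal benefit = demand + MEB = 260.0 - 3.6x.
Set SMB = MC: 260.0 - 3.6x = 39.6 + 1.4x → x* = 44.0800.
The loss is the area between SMB and MC from x* to x_m; with linear curves that's a triangle of height MEB(x_m).
DWL = ½ × 3.4400 × 17.2000 = 29.5840.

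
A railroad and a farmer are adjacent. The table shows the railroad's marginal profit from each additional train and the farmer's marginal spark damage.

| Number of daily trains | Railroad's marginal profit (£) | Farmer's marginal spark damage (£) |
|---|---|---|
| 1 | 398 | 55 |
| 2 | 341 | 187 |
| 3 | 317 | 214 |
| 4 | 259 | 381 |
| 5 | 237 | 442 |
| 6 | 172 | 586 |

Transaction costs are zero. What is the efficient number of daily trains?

Bargaining reaches the level where marginal profit last exceeds marginal spark damage.
That holds through level 3 (317 ≥ 214) but not at 4 (259 < 381).

3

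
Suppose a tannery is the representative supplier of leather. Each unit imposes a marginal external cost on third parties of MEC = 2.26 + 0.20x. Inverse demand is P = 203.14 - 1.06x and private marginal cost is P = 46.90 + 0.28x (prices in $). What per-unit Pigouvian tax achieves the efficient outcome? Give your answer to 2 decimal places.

Social marginal cost = private MC + MEC = 49.16 + 0.48x.
Set SMC = demand: 49.16 + 0.48x = 203.14 - 1.06x → x* = 99.9870.
The Pigouvian tax equals MEC at x*: 2.26 + 0.20×99.9870 = 22.2574.

tax = $22.26 per unit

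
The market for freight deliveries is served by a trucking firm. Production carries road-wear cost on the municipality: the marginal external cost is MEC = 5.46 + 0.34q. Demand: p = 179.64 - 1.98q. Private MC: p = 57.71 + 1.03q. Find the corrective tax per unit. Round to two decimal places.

Social marginal cost = private MC + MEC = 63.17 + 1.37q.
Set SMC = demand: 63.17 + 1.37q = 179.64 - 1.98q → q* = 34.7672.
The Pigouvian tax equals MEC at q*: 5.46 + 0.34×34.7672 = 17.2808.

tax = 17.28 per unit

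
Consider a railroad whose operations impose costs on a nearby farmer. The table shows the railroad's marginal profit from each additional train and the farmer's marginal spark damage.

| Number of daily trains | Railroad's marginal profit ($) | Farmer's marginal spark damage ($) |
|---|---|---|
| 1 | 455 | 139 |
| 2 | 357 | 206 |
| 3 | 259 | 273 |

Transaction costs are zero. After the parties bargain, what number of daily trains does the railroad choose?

Bargaining reaches the level where marginal profit last exceeds marginal spark damage.
That holds through level 2 (357 ≥ 206) but not at 3 (259 < 273).

2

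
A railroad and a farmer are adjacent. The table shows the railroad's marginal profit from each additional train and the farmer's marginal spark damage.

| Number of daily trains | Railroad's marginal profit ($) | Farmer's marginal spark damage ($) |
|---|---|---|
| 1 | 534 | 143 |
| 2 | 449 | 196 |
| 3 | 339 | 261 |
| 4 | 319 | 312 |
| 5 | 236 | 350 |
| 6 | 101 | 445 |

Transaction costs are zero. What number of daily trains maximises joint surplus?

Bargaining reaches the level where marginal profit last exceeds marginal spark damage.
That holds through level 4 (319 ≥ 312) but not at 5 (236 < 350).

4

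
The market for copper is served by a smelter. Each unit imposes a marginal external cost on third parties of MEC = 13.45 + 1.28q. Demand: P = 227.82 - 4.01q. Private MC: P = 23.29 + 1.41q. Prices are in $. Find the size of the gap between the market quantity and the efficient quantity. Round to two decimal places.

Market equilibrium (private): 23.29 + 1.41q = 227.82 - 4.01q → q_m = 37.7362.
Social marginal cost = private MC + MEC = 36.74 + 2.69q.
Set SMC = demand: 36.74 + 2.69q = 227.82 - 4.01q → q* = 28.5194.
Gap = |37.7362 − 28.5194| = 9.2168.

9.22 units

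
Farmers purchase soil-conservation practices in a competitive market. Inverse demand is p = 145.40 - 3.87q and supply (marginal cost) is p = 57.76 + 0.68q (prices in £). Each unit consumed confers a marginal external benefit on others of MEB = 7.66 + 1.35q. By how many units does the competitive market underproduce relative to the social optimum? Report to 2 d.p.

10.52 units

Market equilibrium (private): 57.76 + 0.68q = 145.40 - 3.87q → q_m = 19.2615.
Social marginal benefit = demand + MEB = 153.06 - 2.52q.
Set SMB = MC: 153.06 - 2.52q = 57.76 + 0.68q → q* = 29.7813.
Gap = |19.2615 − 29.7813| = 10.5198.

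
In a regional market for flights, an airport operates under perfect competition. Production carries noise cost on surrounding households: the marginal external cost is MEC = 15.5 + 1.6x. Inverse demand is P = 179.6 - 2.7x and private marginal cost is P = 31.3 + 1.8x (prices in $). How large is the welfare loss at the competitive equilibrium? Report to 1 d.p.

DWL = $381.6

Market equilibrium (private): 31.3 + 1.8x = 179.6 - 2.7x → x_m = 32.9556.
Social marginal cost = private MC + MEC = 46.8 + 3.4x.
Set SMC = demand: 46.8 + 3.4x = 179.6 - 2.7x → x* = 21.7705.
The loss is the area between SMC and demand from x* to x_m; with linear curves that's a triangle of height MEC(x_m).
DWL = ½ × 11.1851 × 68.2289 = 381.5735.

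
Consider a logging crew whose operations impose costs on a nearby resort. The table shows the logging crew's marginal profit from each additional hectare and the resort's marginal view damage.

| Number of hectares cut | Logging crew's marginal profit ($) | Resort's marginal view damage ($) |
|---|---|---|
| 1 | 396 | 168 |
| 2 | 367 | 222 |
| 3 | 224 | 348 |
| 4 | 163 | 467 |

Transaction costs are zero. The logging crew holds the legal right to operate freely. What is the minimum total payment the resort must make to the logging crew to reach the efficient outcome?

$387

Left alone the logging crew would choose level 4 (marginal profit stays positive).
Efficient level: k* = 2 (marginal profit ≥ marginal view damage through 2).
The resort must at least cover the logging crew's forgone profit from cutting 4→2: 224 + 163 = 387.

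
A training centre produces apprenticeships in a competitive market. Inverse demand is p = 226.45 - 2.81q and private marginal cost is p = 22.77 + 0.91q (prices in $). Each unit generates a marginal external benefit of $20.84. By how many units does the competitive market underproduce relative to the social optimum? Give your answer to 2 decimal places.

5.60 units

Market equilibrium (private): 22.77 + 0.91q = 226.45 - 2.81q → q_m = 54.7527.
Social marginal cost = private MC − MEB = 1.93 + 0.91q.
Set SMC = demand: 1.93 + 0.91q = 226.45 - 2.81q → q* = 60.3548.
Gap = |54.7527 − 60.3548| = 5.6021.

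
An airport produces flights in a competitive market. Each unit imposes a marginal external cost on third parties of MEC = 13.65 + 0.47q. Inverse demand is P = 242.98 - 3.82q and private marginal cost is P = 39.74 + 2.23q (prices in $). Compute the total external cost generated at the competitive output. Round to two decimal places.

Market equilibrium (private): 39.74 + 2.23q = 242.98 - 3.82q → q_m = 33.5934.
Total external cost = ∫₀^{q_m} (13.65 + 0.47q) dq = 13.65×33.5934 + ½×0.47×33.5934² = 723.7513.

$723.75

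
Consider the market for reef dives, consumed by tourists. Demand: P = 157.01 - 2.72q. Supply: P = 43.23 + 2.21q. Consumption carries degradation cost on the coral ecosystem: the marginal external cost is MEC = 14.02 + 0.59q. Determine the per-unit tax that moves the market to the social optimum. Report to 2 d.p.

tax = 24.68 per unit

Social marginal benefit = demand − MEC = 142.99 - 3.31q.
Set SMB = MC: 142.99 - 3.31q = 43.23 + 2.21q → q* = 18.0725.
The Pigouvian tax equals MEC at q*: 14.02 + 0.59×18.0725 = 24.6828.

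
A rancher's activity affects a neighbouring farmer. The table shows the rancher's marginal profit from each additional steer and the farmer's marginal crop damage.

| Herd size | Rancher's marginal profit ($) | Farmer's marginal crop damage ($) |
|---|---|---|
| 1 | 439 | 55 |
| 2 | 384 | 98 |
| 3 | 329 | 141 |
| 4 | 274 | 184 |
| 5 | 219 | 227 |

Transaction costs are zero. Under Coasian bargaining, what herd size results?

Bargaining reaches the level where marginal profit last exceeds marginal crop damage.
That holds through level 4 (274 ≥ 184) but not at 5 (219 < 227).

4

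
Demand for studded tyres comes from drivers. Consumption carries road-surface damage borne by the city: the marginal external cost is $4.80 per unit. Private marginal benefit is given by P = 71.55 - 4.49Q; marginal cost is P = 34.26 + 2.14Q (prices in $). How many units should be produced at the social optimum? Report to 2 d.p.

Q* = 4.90

Social marginal benefit = demand − MEC = 66.75 - 4.49Q.
Set SMB = MC: 66.75 - 4.49Q = 34.26 + 2.14Q → Q* = 4.9005.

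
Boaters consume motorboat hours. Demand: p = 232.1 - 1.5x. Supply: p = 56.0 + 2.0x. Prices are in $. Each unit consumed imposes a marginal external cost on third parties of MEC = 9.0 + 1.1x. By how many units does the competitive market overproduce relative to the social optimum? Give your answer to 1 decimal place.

Market equilibrium (private): 56.0 + 2.0x = 232.1 - 1.5x → x_m = 50.3143.
Social marginal benefit = demand − MEC = 223.1 - 2.6x.
Set SMB = MC: 223.1 - 2.6x = 56.0 + 2.0x → x* = 36.3261.
Gap = |50.3143 − 36.3261| = 13.9882.

14.0 units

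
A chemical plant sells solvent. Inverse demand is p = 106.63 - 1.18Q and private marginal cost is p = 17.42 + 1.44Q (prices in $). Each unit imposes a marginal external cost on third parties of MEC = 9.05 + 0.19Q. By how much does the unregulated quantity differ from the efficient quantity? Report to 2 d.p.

Market equilibrium (private): 17.42 + 1.44Q = 106.63 - 1.18Q → Q_m = 34.0496.
Social marginal cost = private MC + MEC = 26.47 + 1.63Q.
Set SMC = demand: 26.47 + 1.63Q = 106.63 - 1.18Q → Q* = 28.5267.
Gap = |34.0496 − 28.5267| = 5.5229.

5.52 units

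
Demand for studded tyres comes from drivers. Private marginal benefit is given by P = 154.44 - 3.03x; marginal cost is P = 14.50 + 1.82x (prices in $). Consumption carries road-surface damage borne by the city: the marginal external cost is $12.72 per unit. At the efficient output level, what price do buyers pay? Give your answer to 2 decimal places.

Social marginal benefit = demand − MEC = 141.72 - 3.03x.
Set SMB = MC: 141.72 - 3.03x = 14.50 + 1.82x → x* = 26.2309.
Consumer price on the demand curve at x*: 154.44 − 3.03×26.2309 = 74.9604.

P = $74.96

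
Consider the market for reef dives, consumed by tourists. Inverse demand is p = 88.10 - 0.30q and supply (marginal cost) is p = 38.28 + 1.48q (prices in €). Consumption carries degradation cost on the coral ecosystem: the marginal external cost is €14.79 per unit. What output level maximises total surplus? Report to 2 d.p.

q* = 19.68

Social marginal benefit = demand − MEC = 73.31 - 0.30q.
Set SMB = MC: 73.31 - 0.30q = 38.28 + 1.48q → q* = 19.6798.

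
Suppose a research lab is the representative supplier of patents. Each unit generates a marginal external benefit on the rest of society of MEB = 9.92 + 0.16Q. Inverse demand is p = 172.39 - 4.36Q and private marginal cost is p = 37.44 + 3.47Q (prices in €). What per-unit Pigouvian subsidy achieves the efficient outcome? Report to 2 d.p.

Social marginal cost = private MC − MEB = 27.52 + 3.31Q.
Set SMC = demand: 27.52 + 3.31Q = 172.39 - 4.36Q → Q* = 18.8879.
The Pigouvian subsidy equals MEB at Q*: 9.92 + 0.16×18.8879 = 12.9421.

subsidy = €12.94 per unit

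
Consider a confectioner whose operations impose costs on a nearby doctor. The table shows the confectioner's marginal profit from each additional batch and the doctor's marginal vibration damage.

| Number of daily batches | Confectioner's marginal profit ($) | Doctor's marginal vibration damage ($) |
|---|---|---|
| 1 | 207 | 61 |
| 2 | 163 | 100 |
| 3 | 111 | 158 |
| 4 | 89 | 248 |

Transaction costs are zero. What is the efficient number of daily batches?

Bargaining reaches the level where marginal profit last exceeds marginal vibration damage.
That holds through level 2 (163 ≥ 100) but not at 3 (111 < 158).

2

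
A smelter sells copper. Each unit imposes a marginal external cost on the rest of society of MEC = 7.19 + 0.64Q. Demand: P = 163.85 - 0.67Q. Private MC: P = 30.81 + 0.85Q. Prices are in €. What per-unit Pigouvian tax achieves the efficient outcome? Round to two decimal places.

tax = €44.48 per unit

Social marginal cost = private MC + MEC = 38.00 + 1.49Q.
Set SMC = demand: 38.00 + 1.49Q = 163.85 - 0.67Q → Q* = 58.2639.
The Pigouvian tax equals MEC at Q*: 7.19 + 0.64×58.2639 = 44.4789.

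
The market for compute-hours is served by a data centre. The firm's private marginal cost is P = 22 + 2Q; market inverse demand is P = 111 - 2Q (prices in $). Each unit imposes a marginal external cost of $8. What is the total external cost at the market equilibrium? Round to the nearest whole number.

$178

Market equilibrium (private): 22 + 2Q = 111 - 2Q → Q_m = 22.2500.
Total external cost = MEC × Q_m = 8 × 22.2500 = 178.0000.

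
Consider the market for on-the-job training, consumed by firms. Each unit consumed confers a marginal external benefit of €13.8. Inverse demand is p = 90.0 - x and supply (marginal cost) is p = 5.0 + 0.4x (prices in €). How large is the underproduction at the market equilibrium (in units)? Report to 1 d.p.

Market equilibrium (private): 5.0 + 0.4x = 90.0 - x → x_m = 60.7143.
Social marginal benefit = demand + MEB = 103.8 - x.
Set SMB = MC: 103.8 - x = 5.0 + 0.4x → x* = 70.5714.
Gap = |60.7143 − 70.5714| = 9.8571.

9.9 units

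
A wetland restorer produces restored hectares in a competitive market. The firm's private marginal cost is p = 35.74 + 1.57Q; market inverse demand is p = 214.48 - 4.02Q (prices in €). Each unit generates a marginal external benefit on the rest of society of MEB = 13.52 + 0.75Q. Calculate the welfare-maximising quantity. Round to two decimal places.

Social marginal cost = private MC − MEB = 22.22 + 0.82Q.
Set SMC = demand: 22.22 + 0.82Q = 214.48 - 4.02Q → Q* = 39.7231.

Q* = 39.72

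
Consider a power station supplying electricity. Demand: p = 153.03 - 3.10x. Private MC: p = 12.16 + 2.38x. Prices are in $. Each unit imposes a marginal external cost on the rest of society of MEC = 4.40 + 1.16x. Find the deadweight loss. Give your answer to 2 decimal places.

DWL = $88.17

Market equilibrium (private): 12.16 + 2.38x = 153.03 - 3.10x → x_m = 25.7062.
Social marginal cost = private MC + MEC = 16.56 + 3.54x.
Set SMC = demand: 16.56 + 3.54x = 153.03 - 3.10x → x* = 20.5527.
The loss is the area between SMC and demand from x* to x_m; with linear curves that's a triangle of height MEC(x_m).
DWL = ½ × 5.1535 × 34.2192 = 88.1743.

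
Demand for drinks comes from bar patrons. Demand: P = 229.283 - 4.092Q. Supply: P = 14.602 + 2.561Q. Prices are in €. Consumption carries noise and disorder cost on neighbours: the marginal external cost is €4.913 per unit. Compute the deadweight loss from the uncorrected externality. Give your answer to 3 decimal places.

Market equilibrium (private): 14.602 + 2.561Q = 229.283 - 4.092Q → Q_m = 32.2683.
Social marginal benefit = demand − MEC = 224.370 - 4.092Q.
Set SMB = MC: 224.370 - 4.092Q = 14.602 + 2.561Q → Q* = 31.5298.
Height of the DWL triangle at Q_m is MC(Q_m) − SMB(Q_m) = MEC(Q_m) = 4.9130.
DWL = ½ × 0.7385 × 4.9130 = 1.8141.

DWL = €1.814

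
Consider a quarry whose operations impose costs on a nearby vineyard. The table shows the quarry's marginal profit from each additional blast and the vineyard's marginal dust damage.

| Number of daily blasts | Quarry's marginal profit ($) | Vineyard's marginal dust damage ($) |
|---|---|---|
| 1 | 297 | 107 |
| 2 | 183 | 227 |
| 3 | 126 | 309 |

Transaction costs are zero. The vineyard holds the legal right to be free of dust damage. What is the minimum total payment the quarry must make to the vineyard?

$107

Efficient level: marginal profit ≥ marginal dust damage through level 1, so k* = 1.
With the vineyard holding the right, the quarry must at least compensate total damage at k*: 107 = 107.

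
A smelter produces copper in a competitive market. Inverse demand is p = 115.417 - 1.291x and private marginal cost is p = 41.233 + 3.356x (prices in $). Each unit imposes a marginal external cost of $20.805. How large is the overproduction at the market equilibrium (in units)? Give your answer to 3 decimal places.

4.477 units

Market equilibrium (private): 41.233 + 3.356x = 115.417 - 1.291x → x_m = 15.9638.
Social marginal cost = private MC + MEC = 62.038 + 3.356x.
Set SMC = demand: 62.038 + 3.356x = 115.417 - 1.291x → x* = 11.4868.
Gap = |15.9638 − 11.4868| = 4.4770.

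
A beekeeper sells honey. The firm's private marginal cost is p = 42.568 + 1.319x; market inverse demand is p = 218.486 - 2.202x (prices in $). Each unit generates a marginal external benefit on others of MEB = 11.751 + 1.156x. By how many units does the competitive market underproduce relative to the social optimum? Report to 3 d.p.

29.390 units

Market equilibrium (private): 42.568 + 1.319x = 218.486 - 2.202x → x_m = 49.9625.
Social marginal cost = private MC − MEB = 30.817 + 0.163x.
Set SMC = demand: 30.817 + 0.163x = 218.486 - 2.202x → x* = 79.3526.
Gap = |49.9625 − 79.3526| = 29.3901.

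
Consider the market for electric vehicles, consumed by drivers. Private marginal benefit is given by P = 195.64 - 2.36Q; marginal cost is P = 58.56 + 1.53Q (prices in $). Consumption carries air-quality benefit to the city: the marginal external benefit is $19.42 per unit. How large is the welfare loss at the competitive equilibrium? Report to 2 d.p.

Market equilibrium (private): 58.56 + 1.53Q = 195.64 - 2.36Q → Q_m = 35.2391.
Social marginal benefit = demand + MEB = 215.06 - 2.36Q.
Set SMB = MC: 215.06 - 2.36Q = 58.56 + 1.53Q → Q* = 40.2314.
The loss is the area between SMB and MC from Q* to Q_m; with linear curves that's a triangle of height MEB(Q_m).
DWL = ½ × 4.9923 × 19.4200 = 48.4752.

DWL = $48.48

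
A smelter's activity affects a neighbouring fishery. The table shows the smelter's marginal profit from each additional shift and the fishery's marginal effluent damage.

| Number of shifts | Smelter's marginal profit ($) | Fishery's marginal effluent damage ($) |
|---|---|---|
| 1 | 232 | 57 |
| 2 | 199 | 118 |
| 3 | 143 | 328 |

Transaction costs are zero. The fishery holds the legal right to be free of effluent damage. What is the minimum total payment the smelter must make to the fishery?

Efficient level: marginal profit ≥ marginal effluent damage through level 2, so k* = 2.
With the fishery holding the right, the smelter must at least compensate total damage at k*: 57 + 118 = 175.

$175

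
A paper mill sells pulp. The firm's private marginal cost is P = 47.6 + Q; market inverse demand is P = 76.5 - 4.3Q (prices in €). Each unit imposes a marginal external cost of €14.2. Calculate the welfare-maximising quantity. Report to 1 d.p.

Q* = 2.8

Social marginal cost = private MC + MEC = 61.8 + Q.
Set SMC = demand: 61.8 + Q = 76.5 - 4.3Q → Q* = 2.7736.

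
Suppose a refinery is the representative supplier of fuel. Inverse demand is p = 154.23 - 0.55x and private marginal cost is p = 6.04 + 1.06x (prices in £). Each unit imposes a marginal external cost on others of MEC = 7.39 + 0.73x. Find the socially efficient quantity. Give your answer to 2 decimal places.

Social marginal cost = private MC + MEC = 13.43 + 1.79x.
Set SMC = demand: 13.43 + 1.79x = 154.23 - 0.55x → x* = 60.1709.

x* = 60.17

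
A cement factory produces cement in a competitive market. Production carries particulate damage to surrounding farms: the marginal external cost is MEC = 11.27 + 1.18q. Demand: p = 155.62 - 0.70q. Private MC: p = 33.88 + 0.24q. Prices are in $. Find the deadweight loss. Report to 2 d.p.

Market equilibrium (private): 33.88 + 0.24q = 155.62 - 0.70q → q_m = 129.5106.
Social marginal cost = private MC + MEC = 45.15 + 1.42q.
Set SMC = demand: 45.15 + 1.42q = 155.62 - 0.70q → q* = 52.1085.
Height of the DWL triangle at q_m is SMC(q_m) − demand(q_m) = MEC(q_m) = 164.0926.
DWL = ½ × 77.4021 × 164.0926 = 6350.5559.

DWL = $6350.56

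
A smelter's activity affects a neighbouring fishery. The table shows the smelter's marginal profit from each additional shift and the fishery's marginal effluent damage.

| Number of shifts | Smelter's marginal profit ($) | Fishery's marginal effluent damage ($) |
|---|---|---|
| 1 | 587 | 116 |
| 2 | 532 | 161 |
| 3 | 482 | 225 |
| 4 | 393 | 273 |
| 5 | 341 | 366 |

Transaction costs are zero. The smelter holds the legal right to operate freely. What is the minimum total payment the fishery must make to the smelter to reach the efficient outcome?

Left alone the smelter would choose level 5 (marginal profit stays positive).
Efficient level: k* = 4 (marginal profit ≥ marginal effluent damage through 4).
The fishery must at least cover the smelter's forgone profit from cutting 5→4: 341 = 341.

$341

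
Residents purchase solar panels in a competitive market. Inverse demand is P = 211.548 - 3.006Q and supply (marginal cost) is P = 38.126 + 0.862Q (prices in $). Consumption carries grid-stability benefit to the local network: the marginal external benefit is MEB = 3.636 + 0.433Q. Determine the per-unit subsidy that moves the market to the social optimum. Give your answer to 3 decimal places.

Social marginal benefit = demand + MEB = 215.184 - 2.573Q.
Set SMB = MC: 215.184 - 2.573Q = 38.126 + 0.862Q → Q* = 51.5453.
The Pigouvian subsidy equals MEB at Q*: 3.636 + 0.433×51.5453 = 25.9551.

subsidy = $25.955 per unit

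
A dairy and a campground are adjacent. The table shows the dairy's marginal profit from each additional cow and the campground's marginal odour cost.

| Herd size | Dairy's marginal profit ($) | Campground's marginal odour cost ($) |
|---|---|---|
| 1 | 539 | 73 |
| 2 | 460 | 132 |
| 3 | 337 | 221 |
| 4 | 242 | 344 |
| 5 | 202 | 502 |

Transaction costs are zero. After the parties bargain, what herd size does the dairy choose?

3

Bargaining reaches the level where marginal profit last exceeds marginal odour cost.
That holds through level 3 (337 ≥ 221) but not at 4 (242 < 344).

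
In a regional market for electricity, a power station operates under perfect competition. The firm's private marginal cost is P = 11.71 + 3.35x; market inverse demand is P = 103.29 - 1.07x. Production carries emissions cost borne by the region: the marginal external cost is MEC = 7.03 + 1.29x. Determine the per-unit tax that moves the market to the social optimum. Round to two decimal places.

tax = 26.13 per unit

Social marginal cost = private MC + MEC = 18.74 + 4.64x.
Set SMC = demand: 18.74 + 4.64x = 103.29 - 1.07x → x* = 14.8074.
The Pigouvian tax equals MEC at x*: 7.03 + 1.29×14.8074 = 26.1315.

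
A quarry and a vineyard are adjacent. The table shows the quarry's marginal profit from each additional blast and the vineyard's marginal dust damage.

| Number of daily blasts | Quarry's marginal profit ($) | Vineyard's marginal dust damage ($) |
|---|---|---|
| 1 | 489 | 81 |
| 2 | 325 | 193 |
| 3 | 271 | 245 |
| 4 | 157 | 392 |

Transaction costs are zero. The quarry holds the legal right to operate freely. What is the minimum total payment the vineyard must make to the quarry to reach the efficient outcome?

$157

Left alone the quarry would choose level 4 (marginal profit stays positive).
Efficient level: k* = 3 (marginal profit ≥ marginal dust damage through 3).
The vineyard must at least cover the quarry's forgone profit from cutting 4→3: 157 = 157.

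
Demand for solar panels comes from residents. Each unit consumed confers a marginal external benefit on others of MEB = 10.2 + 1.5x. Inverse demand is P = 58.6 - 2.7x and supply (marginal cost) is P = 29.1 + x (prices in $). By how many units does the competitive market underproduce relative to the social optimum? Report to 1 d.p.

10.1 units

Market equilibrium (private): 29.1 + x = 58.6 - 2.7x → x_m = 7.9730.
Social marginal benefit = demand + MEB = 68.8 - 1.2x.
Set SMB = MC: 68.8 - 1.2x = 29.1 + x → x* = 18.0455.
Gap = |7.9730 − 18.0455| = 10.0725.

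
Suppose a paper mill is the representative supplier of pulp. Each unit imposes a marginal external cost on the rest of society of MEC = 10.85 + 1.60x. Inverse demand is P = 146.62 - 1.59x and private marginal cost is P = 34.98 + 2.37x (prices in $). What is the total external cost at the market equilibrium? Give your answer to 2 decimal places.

$941.71

Market equilibrium (private): 34.98 + 2.37x = 146.62 - 1.59x → x_m = 28.1919.
Total external cost = ∫₀^{x_m} (10.85 + 1.60x) dx = 10.85×28.1919 + ½×1.60×28.1919² = 941.7087.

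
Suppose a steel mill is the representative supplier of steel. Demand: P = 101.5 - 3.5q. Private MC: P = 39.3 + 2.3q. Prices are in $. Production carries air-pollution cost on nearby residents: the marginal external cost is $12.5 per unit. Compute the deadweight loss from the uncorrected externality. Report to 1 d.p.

DWL = $13.5

Market equilibrium (private): 39.3 + 2.3q = 101.5 - 3.5q → q_m = 10.7241.
Social marginal cost = private MC + MEC = 51.8 + 2.3q.
Set SMC = demand: 51.8 + 2.3q = 101.5 - 3.5q → q* = 8.5690.
The loss is the area between SMC and demand from q* to q_m; with linear curves that's a triangle of height MEC(q_m).
DWL = ½ × 2.1551 × 12.5000 = 13.4694.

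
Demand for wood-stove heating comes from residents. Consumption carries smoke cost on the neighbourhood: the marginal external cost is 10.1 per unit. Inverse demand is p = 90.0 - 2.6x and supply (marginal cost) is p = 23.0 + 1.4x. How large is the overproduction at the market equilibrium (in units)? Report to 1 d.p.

Market equilibrium (private): 23.0 + 1.4x = 90.0 - 2.6x → x_m = 16.7500.
Social marginal benefit = demand − MEC = 79.9 - 2.6x.
Set SMB = MC: 79.9 - 2.6x = 23.0 + 1.4x → x* = 14.2250.
Gap = |16.7500 − 14.2250| = 2.5250.

2.5 units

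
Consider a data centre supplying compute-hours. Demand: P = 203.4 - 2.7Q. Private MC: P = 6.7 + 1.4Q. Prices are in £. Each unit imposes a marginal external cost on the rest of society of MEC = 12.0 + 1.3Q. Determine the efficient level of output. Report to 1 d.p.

Social marginal cost = private MC + MEC = 18.7 + 2.7Q.
Set SMC = demand: 18.7 + 2.7Q = 203.4 - 2.7Q → Q* = 34.2037.

Q* = 34.2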